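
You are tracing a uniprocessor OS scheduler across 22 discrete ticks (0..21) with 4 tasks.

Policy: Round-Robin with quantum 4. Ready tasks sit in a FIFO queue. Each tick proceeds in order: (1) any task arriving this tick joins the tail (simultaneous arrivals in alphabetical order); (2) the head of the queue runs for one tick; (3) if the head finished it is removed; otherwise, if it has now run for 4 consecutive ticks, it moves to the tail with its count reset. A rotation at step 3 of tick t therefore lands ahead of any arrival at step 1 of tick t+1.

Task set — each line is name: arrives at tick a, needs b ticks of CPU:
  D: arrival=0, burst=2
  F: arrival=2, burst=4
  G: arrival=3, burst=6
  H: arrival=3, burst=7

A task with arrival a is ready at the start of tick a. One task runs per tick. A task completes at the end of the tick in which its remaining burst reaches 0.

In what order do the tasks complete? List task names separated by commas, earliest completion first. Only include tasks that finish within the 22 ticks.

t=0: queue=[D] q_used=0 → run D
t=1: queue=[D] q_used=1 → run D
t=2: queue=[F] q_used=0 → run F
t=3: queue=[F,G,H] q_used=1 → run F
t=4: queue=[F,G,H] q_used=2 → run F
t=5: queue=[F,G,H] q_used=3 → run F
t=6: queue=[G,H] q_used=0 → run G
t=7: queue=[G,H] q_used=1 → run G
t=8: queue=[G,H] q_used=2 → run G
t=9: queue=[G,H] q_used=3 → run G
t=10: queue=[H,G] q_used=0 → run H
t=11: queue=[H,G] q_used=1 → run H
t=12: queue=[H,G] q_used=2 → run H
t=13: queue=[H,G] q_used=3 → run H
t=14: queue=[G,H] q_used=0 → run G
t=15: queue=[G,H] q_used=1 → run G
t=16: queue=[H] q_used=0 → run H
t=17: queue=[H] q_used=1 → run H
t=18: queue=[H] q_used=2 → run H
t=19: (idle)
t=20: (idle)
t=21: (idle)

completion order = D, F, G, H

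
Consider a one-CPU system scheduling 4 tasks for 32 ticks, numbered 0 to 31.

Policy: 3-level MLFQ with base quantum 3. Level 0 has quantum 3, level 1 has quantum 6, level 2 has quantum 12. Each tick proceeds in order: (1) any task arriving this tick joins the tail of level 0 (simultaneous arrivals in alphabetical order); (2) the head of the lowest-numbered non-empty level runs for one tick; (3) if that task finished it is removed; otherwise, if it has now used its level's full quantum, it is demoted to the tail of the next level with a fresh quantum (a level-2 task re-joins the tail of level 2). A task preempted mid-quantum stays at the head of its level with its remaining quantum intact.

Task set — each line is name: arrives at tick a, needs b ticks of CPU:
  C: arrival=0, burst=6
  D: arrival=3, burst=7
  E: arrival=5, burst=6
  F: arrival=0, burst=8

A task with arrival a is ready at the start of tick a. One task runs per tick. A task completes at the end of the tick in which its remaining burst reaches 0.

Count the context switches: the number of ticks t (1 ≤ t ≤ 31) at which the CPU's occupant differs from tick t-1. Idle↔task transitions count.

t=0: L0/L1/L2 = CF/-/- → run C
t=1: L0/L1/L2 = CF/-/- → run C
t=2: L0/L1/L2 = CF/-/- → run C
t=3: L0/L1/L2 = FD/C/- → run F
t=4: L0/L1/L2 = FD/C/- → run F
t=5: L0/L1/L2 = FDE/C/- → run F
t=6: L0/L1/L2 = DE/CF/- → run D
t=7: L0/L1/L2 = DE/CF/- → run D
t=8: L0/L1/L2 = DE/CF/- → run D
t=9: L0/L1/L2 = E/CFD/- → run E
t=10: L0/L1/L2 = E/CFD/- → run E
t=11: L0/L1/L2 = E/CFD/- → run E
t=12: L0/L1/L2 = -/CFDE/- → run C
t=13: L0/L1/L2 = -/CFDE/- → run C
t=14: L0/L1/L2 = -/CFDE/- → run C
t=15: L0/L1/L2 = -/FDE/- → run F
t=16: L0/L1/L2 = -/FDE/- → run F
t=17: L0/L1/L2 = -/FDE/- → run F
t=18: L0/L1/L2 = -/FDE/- → run F
t=19: L0/L1/L2 = -/FDE/- → run F
t=20: L0/L1/L2 = -/DE/- → run D
t=21: L0/L1/L2 = -/DE/- → run D
t=22: L0/L1/L2 = -/DE/- → run D
t=23: L0/L1/L2 = -/DE/- → run D
t=24: L0/L1/L2 = -/E/- → run E
t=25: L0/L1/L2 = -/E/- → run E
t=26: L0/L1/L2 = -/E/- → run E
t=27: (idle)
t=28: (idle)
t=29: (idle)
t=30: (idle)
t=31: (idle)

context switches = 8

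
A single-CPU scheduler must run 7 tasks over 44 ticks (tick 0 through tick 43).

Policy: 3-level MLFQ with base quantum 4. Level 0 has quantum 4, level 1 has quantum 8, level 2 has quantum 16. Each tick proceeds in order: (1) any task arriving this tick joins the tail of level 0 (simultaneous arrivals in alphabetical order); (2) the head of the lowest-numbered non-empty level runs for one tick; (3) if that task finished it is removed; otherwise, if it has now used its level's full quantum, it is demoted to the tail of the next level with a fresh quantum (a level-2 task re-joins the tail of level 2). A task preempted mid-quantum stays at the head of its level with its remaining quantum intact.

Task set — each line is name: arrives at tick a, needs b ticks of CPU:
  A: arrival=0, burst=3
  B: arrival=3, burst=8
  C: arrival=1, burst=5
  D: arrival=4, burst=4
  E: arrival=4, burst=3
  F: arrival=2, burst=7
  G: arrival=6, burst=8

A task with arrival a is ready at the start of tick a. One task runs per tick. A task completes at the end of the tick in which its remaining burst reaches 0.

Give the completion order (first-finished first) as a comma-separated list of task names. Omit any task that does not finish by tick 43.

completion order = A, D, E, C, F, B, G

t=0: L0/L1/L2 = A/-/- → run A
t=1: L0/L1/L2 = AC/-/- → run A
t=2: L0/L1/L2 = ACF/-/- → run A
t=3: L0/L1/L2 = CFB/-/- → run C
t=4: L0/L1/L2 = CFBDE/-/- → run C
t=5: L0/L1/L2 = CFBDE/-/- → run C
t=6: L0/L1/L2 = CFBDEG/-/- → run C
t=7: L0/L1/L2 = FBDEG/C/- → run F
t=8: L0/L1/L2 = FBDEG/C/- → run F
t=9: L0/L1/L2 = FBDEG/C/- → run F
t=10: L0/L1/L2 = FBDEG/C/- → run F
t=11: L0/L1/L2 = BDEG/CF/- → run B
t=12: L0/L1/L2 = BDEG/CF/- → run B
t=13: L0/L1/L2 = BDEG/CF/- → run B
t=14: L0/L1/L2 = BDEG/CF/- → run B
t=15: L0/L1/L2 = DEG/CFB/- → run D
t=16: L0/L1/L2 = DEG/CFB/- → run D
t=17: L0/L1/L2 = DEG/CFB/- → run D
t=18: L0/L1/L2 = DEG/CFB/- → run D
t=19: L0/L1/L2 = EG/CFB/- → run E
t=20: L0/L1/L2 = EG/CFB/- → run E
t=21: L0/L1/L2 = EG/CFB/- → run E
t=22: L0/L1/L2 = G/CFB/- → run G
t=23: L0/L1/L2 = G/CFB/- → run G
t=24: L0/L1/L2 = G/CFB/- → run G
t=25: L0/L1/L2 = G/CFB/- → run G
t=26: L0/L1/L2 = -/CFBG/- → run C
t=27: L0/L1/L2 = -/FBG/- → run F
t=28: L0/L1/L2 = -/FBG/- → run F
t=29: L0/L1/L2 = -/FBG/- → run F
t=30: L0/L1/L2 = -/BG/- → run B
t=31: L0/L1/L2 = -/BG/- → run B
t=32: L0/L1/L2 = -/BG/- → run B
t=33: L0/L1/L2 = -/BG/- → run B
t=34: L0/L1/L2 = -/G/- → run G
t=35: L0/L1/L2 = -/G/- → run G
t=36: L0/L1/L2 = -/G/- → run G
t=37: L0/L1/L2 = -/G/- → run G
t=38: (idle)
t=39: (idle)
t=40: (idle)
t=41: (idle)
t=42: (idle)
t=43: (idle)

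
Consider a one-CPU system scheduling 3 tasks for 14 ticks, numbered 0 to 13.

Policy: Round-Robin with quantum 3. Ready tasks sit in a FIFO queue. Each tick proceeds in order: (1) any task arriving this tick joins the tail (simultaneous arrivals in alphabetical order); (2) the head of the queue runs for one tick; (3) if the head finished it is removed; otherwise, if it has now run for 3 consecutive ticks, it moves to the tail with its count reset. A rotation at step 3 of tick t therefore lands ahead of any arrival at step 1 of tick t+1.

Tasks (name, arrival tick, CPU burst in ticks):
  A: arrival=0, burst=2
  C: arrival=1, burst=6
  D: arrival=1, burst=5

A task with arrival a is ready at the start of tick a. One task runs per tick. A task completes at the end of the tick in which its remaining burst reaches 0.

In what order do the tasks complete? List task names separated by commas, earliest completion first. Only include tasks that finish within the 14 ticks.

completion order = A, C, D

t=0: queue=[A] q_used=0 → run A
t=1: queue=[A,C,D] q_used=1 → run A
t=2: queue=[C,D] q_used=0 → run C
t=3: queue=[C,D] q_used=1 → run C
t=4: queue=[C,D] q_used=2 → run C
t=5: queue=[D,C] q_used=0 → run D
t=6: queue=[D,C] q_used=1 → run D
t=7: queue=[D,C] q_used=2 → run D
t=8: queue=[C,D] q_used=0 → run C
t=9: queue=[C,D] q_used=1 → run C
t=10: queue=[C,D] q_used=2 → run C
t=11: queue=[D] q_used=0 → run D
t=12: queue=[D] q_used=1 → run D
t=13: (idle)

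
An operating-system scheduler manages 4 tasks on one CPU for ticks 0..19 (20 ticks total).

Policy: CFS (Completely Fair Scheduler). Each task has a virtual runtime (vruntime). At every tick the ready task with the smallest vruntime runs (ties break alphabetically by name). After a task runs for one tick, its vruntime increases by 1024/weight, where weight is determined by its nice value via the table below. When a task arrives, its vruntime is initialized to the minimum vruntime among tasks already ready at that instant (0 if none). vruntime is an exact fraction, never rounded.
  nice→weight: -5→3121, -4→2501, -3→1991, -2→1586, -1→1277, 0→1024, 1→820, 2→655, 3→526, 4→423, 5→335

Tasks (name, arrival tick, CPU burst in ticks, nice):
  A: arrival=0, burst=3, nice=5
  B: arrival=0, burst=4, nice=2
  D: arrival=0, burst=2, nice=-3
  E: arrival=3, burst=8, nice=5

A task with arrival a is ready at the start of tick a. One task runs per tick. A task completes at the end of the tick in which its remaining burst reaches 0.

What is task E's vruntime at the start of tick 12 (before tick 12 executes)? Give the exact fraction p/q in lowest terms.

t=0: vr[A=0 B=0 D=0] → run A
t=1: vr[A=1024/335 B=0 D=0] → run B
t=2: vr[A=1024/335 B=1024/655 D=0] → run D
t=3: vr[A=1024/335 B=1024/655 D=1024/1991 E=1024/1991] → run D
t=4: vr[A=1024/335 B=1024/655 E=1024/1991] → run E
t=5: vr[A=1024/335 B=1024/655 E=2381824/666985] → run B
t=6: vr[A=1024/335 B=2048/655 E=2381824/666985] → run A
t=7: vr[A=2048/335 B=2048/655 E=2381824/666985] → run B
t=8: vr[A=2048/335 B=3072/655 E=2381824/666985] → run E
t=9: vr[A=2048/335 B=3072/655 E=4420608/666985] → run B
t=10: vr[A=2048/335 E=4420608/666985] → run A
t=11: vr[E=4420608/666985] → run E
t=12: vr[E=6459392/666985] → run E
t=13: vr[E=8498176/666985] → run E
t=14: vr[E=2107392/133397] → run E
t=15: vr[E=12575744/666985] → run E
t=16: vr[E=14614528/666985] → run E
t=17: (idle)
t=18: (idle)
t=19: (idle)

vruntime(E, start of tick 12) = 6459392/666985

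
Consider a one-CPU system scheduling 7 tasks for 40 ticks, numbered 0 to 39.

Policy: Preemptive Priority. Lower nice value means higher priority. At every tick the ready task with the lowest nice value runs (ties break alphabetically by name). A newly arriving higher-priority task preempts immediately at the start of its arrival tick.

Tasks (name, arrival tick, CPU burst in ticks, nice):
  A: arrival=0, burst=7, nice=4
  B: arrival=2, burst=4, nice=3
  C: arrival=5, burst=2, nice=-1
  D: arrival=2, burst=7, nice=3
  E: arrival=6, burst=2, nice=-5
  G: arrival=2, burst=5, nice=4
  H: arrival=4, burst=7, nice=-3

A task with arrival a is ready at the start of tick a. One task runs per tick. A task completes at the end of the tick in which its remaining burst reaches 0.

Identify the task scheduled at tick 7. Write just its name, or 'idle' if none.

running at tick 7 = E

t=0: ready={A} → run A
t=1: ready={A} → run A
t=2: ready={A,B,D,G} → run B
t=3: ready={A,B,D,G} → run B
t=4: ready={A,B,D,G,H} → run H
t=5: ready={A,B,C,D,G,H} → run H
t=6: ready={A,B,C,D,E,G,H} → run E
t=7: ready={A,B,C,D,E,G,H} → run E
t=8: ready={A,B,C,D,G,H} → run H
t=9: ready={A,B,C,D,G,H} → run H
t=10: ready={A,B,C,D,G,H} → run H
t=11: ready={A,B,C,D,G,H} → run H
t=12: ready={A,B,C,D,G,H} → run H
t=13: ready={A,B,C,D,G} → run C
t=14: ready={A,B,C,D,G} → run C
t=15: ready={A,B,D,G} → run B
t=16: ready={A,B,D,G} → run B
t=17: ready={A,D,G} → run D
t=18: ready={A,D,G} → run D
t=19: ready={A,D,G} → run D
t=20: ready={A,D,G} → run D
t=21: ready={A,D,G} → run D
t=22: ready={A,D,G} → run D
t=23: ready={A,D,G} → run D
t=24: ready={A,G} → run A
t=25: ready={A,G} → run A
t=26: ready={A,G} → run A
t=27: ready={A,G} → run A
t=28: ready={A,G} → run A
t=29: ready={G} → run G
t=30: ready={G} → run G
t=31: ready={G} → run G
t=32: ready={G} → run G
t=33: ready={G} → run G
t=34: (idle)
t=35: (idle)
t=36: (idle)
t=37: (idle)
t=38: (idle)
t=39: (idle)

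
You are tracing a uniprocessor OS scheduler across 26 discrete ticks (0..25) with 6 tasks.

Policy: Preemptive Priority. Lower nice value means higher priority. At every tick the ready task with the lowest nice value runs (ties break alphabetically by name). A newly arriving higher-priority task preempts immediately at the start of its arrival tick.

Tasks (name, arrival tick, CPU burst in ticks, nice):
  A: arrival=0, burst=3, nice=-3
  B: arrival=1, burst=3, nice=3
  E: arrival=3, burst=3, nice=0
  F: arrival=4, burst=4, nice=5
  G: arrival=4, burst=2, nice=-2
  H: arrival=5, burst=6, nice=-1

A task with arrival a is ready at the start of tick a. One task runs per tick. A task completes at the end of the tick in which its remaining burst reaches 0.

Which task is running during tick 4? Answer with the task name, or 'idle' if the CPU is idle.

t=0: ready={A} → run A
t=1: ready={A,B} → run A
t=2: ready={A,B} → run A
t=3: ready={B,E} → run E
t=4: ready={B,E,F,G} → run G
t=5: ready={B,E,F,G,H} → run G
t=6: ready={B,E,F,H} → run H
t=7: ready={B,E,F,H} → run H
t=8: ready={B,E,F,H} → run H
t=9: ready={B,E,F,H} → run H
t=10: ready={B,E,F,H} → run H
t=11: ready={B,E,F,H} → run H
t=12: ready={B,E,F} → run E
t=13: ready={B,E,F} → run E
t=14: ready={B,F} → run B
t=15: ready={B,F} → run B
t=16: ready={B,F} → run B
t=17: ready={F} → run F
t=18: ready={F} → run F
t=19: ready={F} → run F
t=20: ready={F} → run F
t=21: (idle)
t=22: (idle)
t=23: (idle)
t=24: (idle)
t=25: (idle)

running at tick 4 = G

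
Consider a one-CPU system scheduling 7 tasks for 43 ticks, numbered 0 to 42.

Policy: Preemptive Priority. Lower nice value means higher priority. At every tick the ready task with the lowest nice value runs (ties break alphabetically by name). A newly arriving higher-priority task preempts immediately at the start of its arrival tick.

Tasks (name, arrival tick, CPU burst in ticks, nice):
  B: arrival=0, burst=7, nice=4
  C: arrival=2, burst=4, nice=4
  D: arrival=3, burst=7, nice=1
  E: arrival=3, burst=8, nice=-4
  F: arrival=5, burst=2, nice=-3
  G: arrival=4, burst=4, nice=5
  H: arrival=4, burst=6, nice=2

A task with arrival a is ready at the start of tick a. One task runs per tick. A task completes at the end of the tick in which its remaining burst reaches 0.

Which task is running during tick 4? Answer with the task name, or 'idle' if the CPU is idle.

running at tick 4 = E

t=0: ready={B} → run B
t=1: ready={B} → run B
t=2: ready={B,C} → run B
t=3: ready={B,C,D,E} → run E
t=4: ready={B,C,D,E,G,H} → run E
t=5: ready={B,C,D,E,F,G,H} → run E
t=6: ready={B,C,D,E,F,G,H} → run E
t=7: ready={B,C,D,E,F,G,H} → run E
t=8: ready={B,C,D,E,F,G,H} → run E
t=9: ready={B,C,D,E,F,G,H} → run E
t=10: ready={B,C,D,E,F,G,H} → run E
t=11: ready={B,C,D,F,G,H} → run F
t=12: ready={B,C,D,F,G,H} → run F
t=13: ready={B,C,D,G,H} → run D
t=14: ready={B,C,D,G,H} → run D
t=15: ready={B,C,D,G,H} → run D
t=16: ready={B,C,D,G,H} → run D
t=17: ready={B,C,D,G,H} → run D
t=18: ready={B,C,D,G,H} → run D
t=19: ready={B,C,D,G,H} → run D
t=20: ready={B,C,G,H} → run H
t=21: ready={B,C,G,H} → run H
t=22: ready={B,C,G,H} → run H
t=23: ready={B,C,G,H} → run H
t=24: ready={B,C,G,H} → run H
t=25: ready={B,C,G,H} → run H
t=26: ready={B,C,G} → run B
t=27: ready={B,C,G} → run B
t=28: ready={B,C,G} → run B
t=29: ready={B,C,G} → run B
t=30: ready={C,G} → run C
t=31: ready={C,G} → run C
t=32: ready={C,G} → run C
t=33: ready={C,G} → run C
t=34: ready={G} → run G
t=35: ready={G} → run G
t=36: ready={G} → run G
t=37: ready={G} → run G
t=38: (idle)
t=39: (idle)
t=40: (idle)
t=41: (idle)
t=42: (idle)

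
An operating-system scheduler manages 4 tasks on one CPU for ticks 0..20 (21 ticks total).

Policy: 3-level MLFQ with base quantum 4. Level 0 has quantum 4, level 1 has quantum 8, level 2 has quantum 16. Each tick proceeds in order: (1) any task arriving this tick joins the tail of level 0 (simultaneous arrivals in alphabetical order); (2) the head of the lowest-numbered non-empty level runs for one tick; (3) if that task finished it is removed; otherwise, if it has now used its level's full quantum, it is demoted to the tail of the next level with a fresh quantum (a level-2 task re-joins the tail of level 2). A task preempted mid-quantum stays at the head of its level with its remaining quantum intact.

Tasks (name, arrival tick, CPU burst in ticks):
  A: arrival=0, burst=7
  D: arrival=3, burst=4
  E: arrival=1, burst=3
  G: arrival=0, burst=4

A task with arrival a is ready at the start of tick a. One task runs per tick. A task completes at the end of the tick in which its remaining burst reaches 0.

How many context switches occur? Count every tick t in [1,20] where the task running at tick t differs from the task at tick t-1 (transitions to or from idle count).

context switches = 5

t=0: L0/L1/L2 = AG/-/- → run A
t=1: L0/L1/L2 = AGE/-/- → run A
t=2: L0/L1/L2 = AGE/-/- → run A
t=3: L0/L1/L2 = AGED/-/- → run A
t=4: L0/L1/L2 = GED/A/- → run G
t=5: L0/L1/L2 = GED/A/- → run G
t=6: L0/L1/L2 = GED/A/- → run G
t=7: L0/L1/L2 = GED/A/- → run G
t=8: L0/L1/L2 = ED/A/- → run E
t=9: L0/L1/L2 = ED/A/- → run E
t=10: L0/L1/L2 = ED/A/- → run E
t=11: L0/L1/L2 = D/A/- → run D
t=12: L0/L1/L2 = D/A/- → run D
t=13: L0/L1/L2 = D/A/- → run D
t=14: L0/L1/L2 = D/A/- → run D
t=15: L0/L1/L2 = -/A/- → run A
t=16: L0/L1/L2 = -/A/- → run A
t=17: L0/L1/L2 = -/A/- → run A
t=18: (idle)
t=19: (idle)
t=20: (idle)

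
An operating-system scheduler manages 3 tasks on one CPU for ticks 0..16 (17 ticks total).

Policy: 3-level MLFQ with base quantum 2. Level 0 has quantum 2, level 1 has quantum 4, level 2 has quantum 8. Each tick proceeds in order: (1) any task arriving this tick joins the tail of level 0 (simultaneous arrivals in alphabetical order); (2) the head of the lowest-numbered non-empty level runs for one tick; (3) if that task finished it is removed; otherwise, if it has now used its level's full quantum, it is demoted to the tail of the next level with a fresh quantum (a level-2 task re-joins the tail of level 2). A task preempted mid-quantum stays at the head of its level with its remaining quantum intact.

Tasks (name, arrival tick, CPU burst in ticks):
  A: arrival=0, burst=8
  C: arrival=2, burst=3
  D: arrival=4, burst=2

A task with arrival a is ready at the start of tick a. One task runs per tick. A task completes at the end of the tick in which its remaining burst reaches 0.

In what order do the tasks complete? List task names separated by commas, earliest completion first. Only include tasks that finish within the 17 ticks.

completion order = D, C, A

t=0: L0/L1/L2 = A/-/- → run A
t=1: L0/L1/L2 = A/-/- → run A
t=2: L0/L1/L2 = C/A/- → run C
t=3: L0/L1/L2 = C/A/- → run C
t=4: L0/L1/L2 = D/AC/- → run D
t=5: L0/L1/L2 = D/AC/- → run D
t=6: L0/L1/L2 = -/AC/- → run A
t=7: L0/L1/L2 = -/AC/- → run A
t=8: L0/L1/L2 = -/AC/- → run A
t=9: L0/L1/L2 = -/AC/- → run A
t=10: L0/L1/L2 = -/C/A → run C
t=11: L0/L1/L2 = -/-/A → run A
t=12: L0/L1/L2 = -/-/A → run A
t=13: (idle)
t=14: (idle)
t=15: (idle)
t=16: (idle)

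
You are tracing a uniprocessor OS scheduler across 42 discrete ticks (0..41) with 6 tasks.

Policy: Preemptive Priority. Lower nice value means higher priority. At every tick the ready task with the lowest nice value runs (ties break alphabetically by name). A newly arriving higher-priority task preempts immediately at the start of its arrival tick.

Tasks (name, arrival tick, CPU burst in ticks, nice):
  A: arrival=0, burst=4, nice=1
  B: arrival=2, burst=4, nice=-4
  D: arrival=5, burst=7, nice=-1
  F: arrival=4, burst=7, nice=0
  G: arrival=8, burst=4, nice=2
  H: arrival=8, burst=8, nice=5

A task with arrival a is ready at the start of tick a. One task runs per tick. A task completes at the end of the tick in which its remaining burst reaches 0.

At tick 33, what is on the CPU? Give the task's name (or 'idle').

t=0: ready={A} → run A
t=1: ready={A} → run A
t=2: ready={A,B} → run B
t=3: ready={A,B} → run B
t=4: ready={A,B,F} → run B
t=5: ready={A,B,D,F} → run B
t=6: ready={A,D,F} → run D
t=7: ready={A,D,F} → run D
t=8: ready={A,D,F,G,H} → run D
t=9: ready={A,D,F,G,H} → run D
t=10: ready={A,D,F,G,H} → run D
t=11: ready={A,D,F,G,H} → run D
t=12: ready={A,D,F,G,H} → run D
t=13: ready={A,F,G,H} → run F
t=14: ready={A,F,G,H} → run F
t=15: ready={A,F,G,H} → run F
t=16: ready={A,F,G,H} → run F
t=17: ready={A,F,G,H} → run F
t=18: ready={A,F,G,H} → run F
t=19: ready={A,F,G,H} → run F
t=20: ready={A,G,H} → run A
t=21: ready={A,G,H} → run A
t=22: ready={G,H} → run G
t=23: ready={G,H} → run G
t=24: ready={G,H} → run G
t=25: ready={G,H} → run G
t=26: ready={H} → run H
t=27: ready={H} → run H
t=28: ready={H} → run H
t=29: ready={H} → run H
t=30: ready={H} → run H
t=31: ready={H} → run H
t=32: ready={H} → run H
t=33: ready={H} → run H
t=34: (idle)
t=35: (idle)
t=36: (idle)
t=37: (idle)
t=38: (idle)
t=39: (idle)
t=40: (idle)
t=41: (idle)

running at tick 33 = H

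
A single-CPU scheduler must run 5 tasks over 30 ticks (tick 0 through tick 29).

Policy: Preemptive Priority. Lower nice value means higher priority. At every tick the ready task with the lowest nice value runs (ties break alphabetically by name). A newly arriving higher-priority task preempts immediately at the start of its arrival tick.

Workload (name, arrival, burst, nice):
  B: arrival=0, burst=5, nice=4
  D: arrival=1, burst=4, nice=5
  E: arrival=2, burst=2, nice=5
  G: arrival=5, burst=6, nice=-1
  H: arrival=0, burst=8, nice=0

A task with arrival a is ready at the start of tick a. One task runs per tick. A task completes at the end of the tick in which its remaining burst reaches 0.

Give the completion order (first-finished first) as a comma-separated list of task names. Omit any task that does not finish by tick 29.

t=0: ready={B,H} → run H
t=1: ready={B,D,H} → run H
t=2: ready={B,D,E,H} → run H
t=3: ready={B,D,E,H} → run H
t=4: ready={B,D,E,H} → run H
t=5: ready={B,D,E,G,H} → run G
t=6: ready={B,D,E,G,H} → run G
t=7: ready={B,D,E,G,H} → run G
t=8: ready={B,D,E,G,H} → run G
t=9: ready={B,D,E,G,H} → run G
t=10: ready={B,D,E,G,H} → run G
t=11: ready={B,D,E,H} → run H
t=12: ready={B,D,E,H} → run H
t=13: ready={B,D,E,H} → run H
t=14: ready={B,D,E} → run B
t=15: ready={B,D,E} → run B
t=16: ready={B,D,E} → run B
t=17: ready={B,D,E} → run B
t=18: ready={B,D,E} → run B
t=19: ready={D,E} → run D
t=20: ready={D,E} → run D
t=21: ready={D,E} → run D
t=22: ready={D,E} → run D
t=23: ready={E} → run E
t=24: ready={E} → run E
t=25: (idle)
t=26: (idle)
t=27: (idle)
t=28: (idle)
t=29: (idle)

completion order = G, H, B, D, E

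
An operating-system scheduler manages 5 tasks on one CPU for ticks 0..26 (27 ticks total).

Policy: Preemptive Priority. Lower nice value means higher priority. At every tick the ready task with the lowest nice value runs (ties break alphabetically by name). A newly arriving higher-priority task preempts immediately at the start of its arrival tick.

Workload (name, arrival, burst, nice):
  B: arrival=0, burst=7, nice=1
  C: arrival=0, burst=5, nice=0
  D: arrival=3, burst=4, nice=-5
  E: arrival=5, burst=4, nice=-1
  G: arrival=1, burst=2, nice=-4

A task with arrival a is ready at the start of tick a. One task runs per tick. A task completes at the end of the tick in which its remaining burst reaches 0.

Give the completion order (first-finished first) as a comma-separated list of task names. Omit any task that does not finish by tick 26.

completion order = G, D, E, C, B

t=0: ready={B,C} → run C
t=1: ready={B,C,G} → run G
t=2: ready={B,C,G} → run G
t=3: ready={B,C,D} → run D
t=4: ready={B,C,D} → run D
t=5: ready={B,C,D,E} → run D
t=6: ready={B,C,D,E} → run D
t=7: ready={B,C,E} → run E
t=8: ready={B,C,E} → run E
t=9: ready={B,C,E} → run E
t=10: ready={B,C,E} → run E
t=11: ready={B,C} → run C
t=12: ready={B,C} → run C
t=13: ready={B,C} → run C
t=14: ready={B,C} → run C
t=15: ready={B} → run B
t=16: ready={B} → run B
t=17: ready={B} → run B
t=18: ready={B} → run B
t=19: ready={B} → run B
t=20: ready={B} → run B
t=21: ready={B} → run B
t=22: (idle)
t=23: (idle)
t=24: (idle)
t=25: (idle)
t=26: (idle)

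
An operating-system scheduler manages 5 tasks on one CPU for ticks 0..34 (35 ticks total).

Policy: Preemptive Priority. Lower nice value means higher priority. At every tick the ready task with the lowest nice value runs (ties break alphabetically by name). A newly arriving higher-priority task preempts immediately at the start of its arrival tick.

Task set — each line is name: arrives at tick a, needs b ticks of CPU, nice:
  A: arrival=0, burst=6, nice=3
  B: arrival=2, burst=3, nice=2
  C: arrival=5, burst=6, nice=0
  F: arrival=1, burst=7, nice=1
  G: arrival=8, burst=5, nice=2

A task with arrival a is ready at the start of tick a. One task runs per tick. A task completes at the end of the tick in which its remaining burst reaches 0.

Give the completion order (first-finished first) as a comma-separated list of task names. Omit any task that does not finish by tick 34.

completion order = C, F, B, G, A

t=0: ready={A} → run A
t=1: ready={A,F} → run F
t=2: ready={A,B,F} → run F
t=3: ready={A,B,F} → run F
t=4: ready={A,B,F} → run F
t=5: ready={A,B,C,F} → run C
t=6: ready={A,B,C,F} → run C
t=7: ready={A,B,C,F} → run C
t=8: ready={A,B,C,F,G} → run C
t=9: ready={A,B,C,F,G} → run C
t=10: ready={A,B,C,F,G} → run C
t=11: ready={A,B,F,G} → run F
t=12: ready={A,B,F,G} → run F
t=13: ready={A,B,F,G} → run F
t=14: ready={A,B,G} → run B
t=15: ready={A,B,G} → run B
t=16: ready={A,B,G} → run B
t=17: ready={A,G} → run G
t=18: ready={A,G} → run G
t=19: ready={A,G} → run G
t=20: ready={A,G} → run G
t=21: ready={A,G} → run G
t=22: ready={A} → run A
t=23: ready={A} → run A
t=24: ready={A} → run A
t=25: ready={A} → run A
t=26: ready={A} → run A
t=27: (idle)
t=28: (idle)
t=29: (idle)
t=30: (idle)
t=31: (idle)
t=32: (idle)
t=33: (idle)
t=34: (idle)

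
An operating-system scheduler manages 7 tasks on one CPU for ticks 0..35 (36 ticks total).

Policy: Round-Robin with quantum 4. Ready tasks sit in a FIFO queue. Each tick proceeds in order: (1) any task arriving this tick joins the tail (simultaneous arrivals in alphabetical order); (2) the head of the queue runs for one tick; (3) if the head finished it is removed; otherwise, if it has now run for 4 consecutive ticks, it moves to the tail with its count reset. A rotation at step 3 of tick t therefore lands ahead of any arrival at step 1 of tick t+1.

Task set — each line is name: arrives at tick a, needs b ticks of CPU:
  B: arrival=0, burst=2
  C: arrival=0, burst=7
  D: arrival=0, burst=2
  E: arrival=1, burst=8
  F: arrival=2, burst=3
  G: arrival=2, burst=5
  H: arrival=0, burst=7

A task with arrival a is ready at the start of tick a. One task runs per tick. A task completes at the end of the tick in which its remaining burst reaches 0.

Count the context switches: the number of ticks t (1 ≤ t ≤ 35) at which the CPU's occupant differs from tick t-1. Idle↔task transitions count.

context switches = 11

t=0: queue=[B,C,D,H] q_used=0 → run B
t=1: queue=[B,C,D,H,E] q_used=1 → run B
t=2: queue=[C,D,H,E,F,G] q_used=0 → run C
t=3: queue=[C,D,H,E,F,G] q_used=1 → run C
t=4: queue=[C,D,H,E,F,G] q_used=2 → run C
t=5: queue=[C,D,H,E,F,G] q_used=3 → run C
t=6: queue=[D,H,E,F,G,C] q_used=0 → run D
t=7: queue=[D,H,E,F,G,C] q_used=1 → run D
t=8: queue=[H,E,F,G,C] q_used=0 → run H
t=9: queue=[H,E,F,G,C] q_used=1 → run H
t=10: queue=[H,E,F,G,C] q_used=2 → run H
t=11: queue=[H,E,F,G,C] q_used=3 → run H
t=12: queue=[E,F,G,C,H] q_used=0 → run E
t=13: queue=[E,F,G,C,H] q_used=1 → run E
t=14: queue=[E,F,G,C,H] q_used=2 → run E
t=15: queue=[E,F,G,C,H] q_used=3 → run E
t=16: queue=[F,G,C,H,E] q_used=0 → run F
t=17: queue=[F,G,C,H,E] q_used=1 → run F
t=18: queue=[F,G,C,H,E] q_used=2 → run F
t=19: queue=[G,C,H,E] q_used=0 → run G
t=20: queue=[G,C,H,E] q_used=1 → run G
t=21: queue=[G,C,H,E] q_used=2 → run G
t=22: queue=[G,C,H,E] q_used=3 → run G
t=23: queue=[C,H,E,G] q_used=0 → run C
t=24: queue=[C,H,E,G] q_used=1 → run C
t=25: queue=[C,H,E,G] q_used=2 → run C
t=26: queue=[H,E,G] q_used=0 → run H
t=27: queue=[H,E,G] q_used=1 → run H
t=28: queue=[H,E,G] q_used=2 → run H
t=29: queue=[E,G] q_used=0 → run E
t=30: queue=[E,G] q_used=1 → run E
t=31: queue=[E,G] q_used=2 → run E
t=32: queue=[E,G] q_used=3 → run E
t=33: queue=[G] q_used=0 → run G
t=34: (idle)
t=35: (idle)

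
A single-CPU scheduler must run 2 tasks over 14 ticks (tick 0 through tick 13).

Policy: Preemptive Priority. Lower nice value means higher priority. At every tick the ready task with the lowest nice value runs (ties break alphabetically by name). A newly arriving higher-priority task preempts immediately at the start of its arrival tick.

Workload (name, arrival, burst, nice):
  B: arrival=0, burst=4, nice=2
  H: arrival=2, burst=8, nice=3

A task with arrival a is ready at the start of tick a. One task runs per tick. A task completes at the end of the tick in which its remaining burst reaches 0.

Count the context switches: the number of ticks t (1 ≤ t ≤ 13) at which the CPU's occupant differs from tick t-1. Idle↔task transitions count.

t=0: ready={B} → run B
t=1: ready={B} → run B
t=2: ready={B,H} → run B
t=3: ready={B,H} → run B
t=4: ready={H} → run H
t=5: ready={H} → run H
t=6: ready={H} → run H
t=7: ready={H} → run H
t=8: ready={H} → run H
t=9: ready={H} → run H
t=10: ready={H} → run H
t=11: ready={H} → run H
t=12: (idle)
t=13: (idle)

context switches = 2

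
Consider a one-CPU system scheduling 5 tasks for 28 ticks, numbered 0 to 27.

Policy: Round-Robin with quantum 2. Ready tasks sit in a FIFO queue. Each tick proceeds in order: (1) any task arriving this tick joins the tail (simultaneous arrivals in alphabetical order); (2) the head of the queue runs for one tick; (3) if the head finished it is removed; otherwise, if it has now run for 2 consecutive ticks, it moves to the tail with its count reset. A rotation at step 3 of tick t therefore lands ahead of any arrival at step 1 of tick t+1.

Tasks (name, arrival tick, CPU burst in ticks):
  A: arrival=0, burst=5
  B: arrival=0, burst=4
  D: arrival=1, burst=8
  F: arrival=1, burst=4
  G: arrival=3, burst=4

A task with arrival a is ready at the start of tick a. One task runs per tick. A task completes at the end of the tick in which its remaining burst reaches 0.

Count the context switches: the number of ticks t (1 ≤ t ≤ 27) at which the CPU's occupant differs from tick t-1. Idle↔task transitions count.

context switches = 12

t=0: queue=[A,B] q_used=0 → run A
t=1: queue=[A,B,D,F] q_used=1 → run A
t=2: queue=[B,D,F,A] q_used=0 → run B
t=3: queue=[B,D,F,A,G] q_used=1 → run B
t=4: queue=[D,F,A,G,B] q_used=0 → run D
t=5: queue=[D,F,A,G,B] q_used=1 → run D
t=6: queue=[F,A,G,B,D] q_used=0 → run F
t=7: queue=[F,A,G,B,D] q_used=1 → run F
t=8: queue=[A,G,B,D,F] q_used=0 → run A
t=9: queue=[A,G,B,D,F] q_used=1 → run A
t=10: queue=[G,B,D,F,A] q_used=0 → run G
t=11: queue=[G,B,D,F,A] q_used=1 → run G
t=12: queue=[B,D,F,A,G] q_used=0 → run B
t=13: queue=[B,D,F,A,G] q_used=1 → run B
t=14: queue=[D,F,A,G] q_used=0 → run D
t=15: queue=[D,F,A,G] q_used=1 → run D
t=16: queue=[F,A,G,D] q_used=0 → run F
t=17: queue=[F,A,G,D] q_used=1 → run F
t=18: queue=[A,G,D] q_used=0 → run A
t=19: queue=[G,D] q_used=0 → run G
t=20: queue=[G,D] q_used=1 → run G
t=21: queue=[D] q_used=0 → run D
t=22: queue=[D] q_used=1 → run D
t=23: queue=[D] q_used=0 → run D
t=24: queue=[D] q_used=1 → run D
t=25: (idle)
t=26: (idle)
t=27: (idle)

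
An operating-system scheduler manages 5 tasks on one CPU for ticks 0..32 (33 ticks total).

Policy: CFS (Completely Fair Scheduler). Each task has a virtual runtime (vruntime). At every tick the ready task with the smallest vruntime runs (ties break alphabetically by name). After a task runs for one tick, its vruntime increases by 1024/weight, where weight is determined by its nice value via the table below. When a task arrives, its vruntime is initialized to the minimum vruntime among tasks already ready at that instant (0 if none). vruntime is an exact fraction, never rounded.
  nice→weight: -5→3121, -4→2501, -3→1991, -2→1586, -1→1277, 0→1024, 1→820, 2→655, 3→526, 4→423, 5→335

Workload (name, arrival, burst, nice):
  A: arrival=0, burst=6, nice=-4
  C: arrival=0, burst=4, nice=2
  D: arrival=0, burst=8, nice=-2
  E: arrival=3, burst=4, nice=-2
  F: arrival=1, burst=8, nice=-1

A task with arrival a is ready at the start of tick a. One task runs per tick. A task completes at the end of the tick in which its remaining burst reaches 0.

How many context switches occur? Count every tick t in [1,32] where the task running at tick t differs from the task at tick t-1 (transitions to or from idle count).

t=0: vr[A=0 C=0 D=0] → run A
t=1: vr[A=1024/2501 C=0 D=0 F=0] → run C
t=2: vr[A=1024/2501 C=1024/655 D=0 F=0] → run D
t=3: vr[A=1024/2501 C=1024/655 D=512/793 E=0 F=0] → run E
t=4: vr[A=1024/2501 C=1024/655 D=512/793 E=512/793 F=0] → run F
t=5: vr[A=1024/2501 C=1024/655 D=512/793 E=512/793 F=1024/1277] → run A
t=6: vr[A=2048/2501 C=1024/655 D=512/793 E=512/793 F=1024/1277] → run D
t=7: vr[A=2048/2501 C=1024/655 D=1024/793 E=512/793 F=1024/1277] → run E
t=8: vr[A=2048/2501 C=1024/655 D=1024/793 E=1024/793 F=1024/1277] → run F
t=9: vr[A=2048/2501 C=1024/655 D=1024/793 E=1024/793 F=2048/1277] → run A
t=10: vr[A=3072/2501 C=1024/655 D=1024/793 E=1024/793 F=2048/1277] → run A
t=11: vr[A=4096/2501 C=1024/655 D=1024/793 E=1024/793 F=2048/1277] → run D
t=12: vr[A=4096/2501 C=1024/655 D=1536/793 E=1024/793 F=2048/1277] → run E
t=13: vr[A=4096/2501 C=1024/655 D=1536/793 E=1536/793 F=2048/1277] → run C
t=14: vr[A=4096/2501 C=2048/655 D=1536/793 E=1536/793 F=2048/1277] → run F
t=15: vr[A=4096/2501 C=2048/655 D=1536/793 E=1536/793 F=3072/1277] → run A
t=16: vr[A=5120/2501 C=2048/655 D=1536/793 E=1536/793 F=3072/1277] → run D
t=17: vr[A=5120/2501 C=2048/655 D=2048/793 E=1536/793 F=3072/1277] → run E
t=18: vr[A=5120/2501 C=2048/655 D=2048/793 F=3072/1277] → run A
t=19: vr[C=2048/655 D=2048/793 F=3072/1277] → run F
t=20: vr[C=2048/655 D=2048/793 F=4096/1277] → run D
t=21: vr[C=2048/655 D=2560/793 F=4096/1277] → run C
t=22: vr[C=3072/655 D=2560/793 F=4096/1277] → run F
t=23: vr[C=3072/655 D=2560/793 F=5120/1277] → run D
t=24: vr[C=3072/655 D=3072/793 F=5120/1277] → run D
t=25: vr[C=3072/655 D=3584/793 F=5120/1277] → run F
t=26: vr[C=3072/655 D=3584/793 F=6144/1277] → run D
t=27: vr[C=3072/655 F=6144/1277] → run C
t=28: vr[F=6144/1277] → run F
t=29: vr[F=7168/1277] → run F
t=30: (idle)
t=31: (idle)
t=32: (idle)

context switches = 27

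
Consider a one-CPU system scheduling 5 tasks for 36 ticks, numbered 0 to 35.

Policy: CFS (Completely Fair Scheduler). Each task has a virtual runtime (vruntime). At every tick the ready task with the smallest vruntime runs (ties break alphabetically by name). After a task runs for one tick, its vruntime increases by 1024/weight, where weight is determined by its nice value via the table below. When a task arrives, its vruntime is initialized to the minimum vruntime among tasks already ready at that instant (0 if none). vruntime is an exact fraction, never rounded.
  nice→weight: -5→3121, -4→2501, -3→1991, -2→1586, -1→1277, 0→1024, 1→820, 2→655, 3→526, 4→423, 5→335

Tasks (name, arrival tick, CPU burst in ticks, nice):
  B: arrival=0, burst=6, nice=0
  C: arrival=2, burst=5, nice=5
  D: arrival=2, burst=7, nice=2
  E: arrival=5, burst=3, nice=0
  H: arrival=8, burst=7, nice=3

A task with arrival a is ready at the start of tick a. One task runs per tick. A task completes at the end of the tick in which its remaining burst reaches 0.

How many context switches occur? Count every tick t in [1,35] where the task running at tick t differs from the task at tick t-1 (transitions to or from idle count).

t=0: vr[B=0] → run B
t=1: vr[B=1] → run B
t=2: vr[B=2 C=2 D=2] → run B
t=3: vr[B=3 C=2 D=2] → run C
t=4: vr[B=3 C=1694/335 D=2] → run D
t=5: vr[B=3 C=1694/335 D=2334/655 E=3] → run B
t=6: vr[B=4 C=1694/335 D=2334/655 E=3] → run E
t=7: vr[B=4 C=1694/335 D=2334/655 E=4] → run D
t=8: vr[B=4 C=1694/335 D=3358/655 E=4 H=4] → run B
t=9: vr[B=5 C=1694/335 D=3358/655 E=4 H=4] → run E
t=10: vr[B=5 C=1694/335 D=3358/655 E=5 H=4] → run H
t=11: vr[B=5 C=1694/335 D=3358/655 E=5 H=1564/263] → run B
t=12: vr[C=1694/335 D=3358/655 E=5 H=1564/263] → run E
t=13: vr[C=1694/335 D=3358/655 H=1564/263] → run C
t=14: vr[C=2718/335 D=3358/655 H=1564/263] → run D
t=15: vr[C=2718/335 D=4382/655 H=1564/263] → run H
t=16: vr[C=2718/335 D=4382/655 H=2076/263] → run D
t=17: vr[C=2718/335 D=5406/655 H=2076/263] → run H
t=18: vr[C=2718/335 D=5406/655 H=2588/263] → run C
t=19: vr[C=3742/335 D=5406/655 H=2588/263] → run D
t=20: vr[C=3742/335 D=1286/131 H=2588/263] → run D
t=21: vr[C=3742/335 D=7454/655 H=2588/263] → run H
t=22: vr[C=3742/335 D=7454/655 H=3100/263] → run C
t=23: vr[C=4766/335 D=7454/655 H=3100/263] → run D
t=24: vr[C=4766/335 H=3100/263] → run H
t=25: vr[C=4766/335 H=3612/263] → run H
t=26: vr[C=4766/335 H=4124/263] → run C
t=27: vr[H=4124/263] → run H
t=28: (idle)
t=29: (idle)
t=30: (idle)
t=31: (idle)
t=32: (idle)
t=33: (idle)
t=34: (idle)
t=35: (idle)

context switches = 24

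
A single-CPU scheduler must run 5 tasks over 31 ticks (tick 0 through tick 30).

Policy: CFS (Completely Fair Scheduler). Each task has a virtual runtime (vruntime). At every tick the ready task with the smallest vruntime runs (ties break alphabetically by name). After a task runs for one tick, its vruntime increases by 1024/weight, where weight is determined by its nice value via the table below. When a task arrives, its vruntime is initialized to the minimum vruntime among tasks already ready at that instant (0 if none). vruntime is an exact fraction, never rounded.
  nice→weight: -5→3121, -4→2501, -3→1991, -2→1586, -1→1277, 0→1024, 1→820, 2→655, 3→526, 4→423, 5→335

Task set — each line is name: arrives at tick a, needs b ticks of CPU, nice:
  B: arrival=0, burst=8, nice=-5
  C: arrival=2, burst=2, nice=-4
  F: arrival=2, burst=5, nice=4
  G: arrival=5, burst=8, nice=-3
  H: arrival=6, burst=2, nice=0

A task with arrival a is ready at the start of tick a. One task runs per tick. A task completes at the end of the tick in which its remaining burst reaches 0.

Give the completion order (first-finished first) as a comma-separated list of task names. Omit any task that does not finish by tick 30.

completion order = C, H, B, G, F

t=0: vr[B=0] → run B
t=1: vr[B=1024/3121] → run B
t=2: vr[B=2048/3121 C=2048/3121 F=2048/3121] → run B
t=3: vr[B=3072/3121 C=2048/3121 F=2048/3121] → run C
t=4: vr[B=3072/3121 C=8317952/7805621 F=2048/3121] → run F
t=5: vr[B=3072/3121 C=8317952/7805621 F=4062208/1320183 G=3072/3121] → run B
t=6: vr[B=4096/3121 C=8317952/7805621 F=4062208/1320183 G=3072/3121 H=3072/3121] → run G
t=7: vr[B=4096/3121 C=8317952/7805621 F=4062208/1320183 G=9312256/6213911 H=3072/3121] → run H
t=8: vr[B=4096/3121 C=8317952/7805621 F=4062208/1320183 G=9312256/6213911 H=6193/3121] → run C
t=9: vr[B=4096/3121 F=4062208/1320183 G=9312256/6213911 H=6193/3121] → run B
t=10: vr[B=5120/3121 F=4062208/1320183 G=9312256/6213911 H=6193/3121] → run G
t=11: vr[B=5120/3121 F=4062208/1320183 G=12508160/6213911 H=6193/3121] → run B
t=12: vr[B=6144/3121 F=4062208/1320183 G=12508160/6213911 H=6193/3121] → run B
t=13: vr[B=7168/3121 F=4062208/1320183 G=12508160/6213911 H=6193/3121] → run H
t=14: vr[B=7168/3121 F=4062208/1320183 G=12508160/6213911] → run G
t=15: vr[B=7168/3121 F=4062208/1320183 G=15704064/6213911] → run B
t=16: vr[F=4062208/1320183 G=15704064/6213911] → run G
t=17: vr[F=4062208/1320183 G=18899968/6213911] → run G
t=18: vr[F=4062208/1320183 G=22095872/6213911] → run F
t=19: vr[F=7258112/1320183 G=22095872/6213911] → run G
t=20: vr[F=7258112/1320183 G=25291776/6213911] → run G
t=21: vr[F=7258112/1320183 G=28487680/6213911] → run G
t=22: vr[F=7258112/1320183] → run F
t=23: vr[F=3484672/440061] → run F
t=24: vr[F=13649920/1320183] → run F
t=25: (idle)
t=26: (idle)
t=27: (idle)
t=28: (idle)
t=29: (idle)
t=30: (idle)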